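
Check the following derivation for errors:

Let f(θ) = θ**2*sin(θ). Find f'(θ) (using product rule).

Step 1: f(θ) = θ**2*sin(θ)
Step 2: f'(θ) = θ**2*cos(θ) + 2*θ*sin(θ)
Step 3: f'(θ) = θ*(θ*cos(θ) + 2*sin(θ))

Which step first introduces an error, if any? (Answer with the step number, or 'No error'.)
No error

All steps in this derivation are correct.
The final answer f'(θ) = θ*(θ*cos(θ) + 2*sin(θ)) is valid.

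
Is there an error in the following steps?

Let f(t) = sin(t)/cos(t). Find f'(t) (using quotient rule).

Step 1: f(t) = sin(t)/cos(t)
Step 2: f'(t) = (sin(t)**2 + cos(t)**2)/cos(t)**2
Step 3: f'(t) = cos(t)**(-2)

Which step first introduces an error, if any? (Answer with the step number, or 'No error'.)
No error

All steps in this derivation are correct.
The final answer f'(t) = cos(t)**(-2) is valid.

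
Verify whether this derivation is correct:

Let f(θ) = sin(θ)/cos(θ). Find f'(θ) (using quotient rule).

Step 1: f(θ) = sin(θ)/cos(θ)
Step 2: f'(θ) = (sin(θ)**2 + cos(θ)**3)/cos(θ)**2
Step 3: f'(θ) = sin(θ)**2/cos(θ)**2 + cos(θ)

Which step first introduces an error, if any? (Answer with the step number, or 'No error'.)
Step 2

Step 2 is incorrect due to a wrong exponent.
The step shows: (sin(θ)**2 + cos(θ)**3)/cos(θ)**2
The correct value should be: (sin(θ)**2 + cos(θ)**2)/cos(θ)**2

Explanation: The exponent 2 on cos(θ) was incorrectly written as 3: the term (sin(θ)**2 + cos(θ)**2)/cos(θ)**2 was incorrectly written as (sin(θ)**2 + cos(θ)**3)/cos(θ)**2
The later steps are derived from this incorrect expression, so the error originates in Step 2.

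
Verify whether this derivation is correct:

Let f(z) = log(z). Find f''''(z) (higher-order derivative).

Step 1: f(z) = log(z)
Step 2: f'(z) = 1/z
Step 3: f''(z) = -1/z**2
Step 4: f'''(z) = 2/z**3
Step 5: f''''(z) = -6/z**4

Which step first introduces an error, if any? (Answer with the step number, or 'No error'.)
No error

All steps in this derivation are correct.
The final answer f''''(z) = -6/z**4 is valid.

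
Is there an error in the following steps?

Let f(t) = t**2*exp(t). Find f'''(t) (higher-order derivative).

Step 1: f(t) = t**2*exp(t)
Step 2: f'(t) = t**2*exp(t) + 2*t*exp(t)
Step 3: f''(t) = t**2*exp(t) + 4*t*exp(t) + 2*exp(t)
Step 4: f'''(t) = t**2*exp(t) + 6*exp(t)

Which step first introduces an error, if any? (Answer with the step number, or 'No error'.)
Step 4

Step 4 is incorrect due to a dropped term.
The step shows: t**2*exp(t) + 6*exp(t)
The correct value should be: t**2*exp(t) + 6*t*exp(t) + 6*exp(t)

Explanation: A term was dropped: the term 6*t*exp(t) was incorrectly omitted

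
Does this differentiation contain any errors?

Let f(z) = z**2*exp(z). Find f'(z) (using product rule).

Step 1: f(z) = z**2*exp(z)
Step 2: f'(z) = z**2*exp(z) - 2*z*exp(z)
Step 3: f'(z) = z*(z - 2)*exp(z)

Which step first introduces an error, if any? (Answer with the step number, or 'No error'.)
Step 2

Step 2 is incorrect due to a sign flip.
The step shows: z**2*exp(z) - 2*z*exp(z)
The correct value should be: z**2*exp(z) + 2*z*exp(z)

Explanation: The sign of one term was flipped: the term 2*z*exp(z) was incorrectly written as -2*z*exp(z)
The later steps are derived from this incorrect expression, so the error originates in Step 2.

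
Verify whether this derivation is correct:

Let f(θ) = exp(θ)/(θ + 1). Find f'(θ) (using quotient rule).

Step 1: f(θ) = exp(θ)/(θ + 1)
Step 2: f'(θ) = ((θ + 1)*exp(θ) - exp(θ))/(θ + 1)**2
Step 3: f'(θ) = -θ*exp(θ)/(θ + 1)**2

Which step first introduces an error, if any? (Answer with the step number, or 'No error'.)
Step 3

Step 3 is incorrect due to a sign flip.
The step shows: -θ*exp(θ)/(θ + 1)**2
The correct value should be: θ*exp(θ)/(θ + 1)**2

Explanation: The sign of the whole expression was flipped: the term θ*exp(θ)/(θ + 1)**2 was incorrectly written as -θ*exp(θ)/(θ + 1)**2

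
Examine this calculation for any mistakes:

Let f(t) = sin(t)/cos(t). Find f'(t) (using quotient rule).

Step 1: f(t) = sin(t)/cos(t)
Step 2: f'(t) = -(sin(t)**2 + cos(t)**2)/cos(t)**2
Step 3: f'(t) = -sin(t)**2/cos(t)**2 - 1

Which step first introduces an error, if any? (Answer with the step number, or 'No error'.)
Step 2

Step 2 is incorrect due to a sign flip.
The step shows: -(sin(t)**2 + cos(t)**2)/cos(t)**2
The correct value should be: (sin(t)**2 + cos(t)**2)/cos(t)**2

Explanation: The sign of the whole expression was flipped: the term (sin(t)**2 + cos(t)**2)/cos(t)**2 was incorrectly written as -(sin(t)**2 + cos(t)**2)/cos(t)**2
The later steps are derived from this incorrect expression, so the error originates in Step 2.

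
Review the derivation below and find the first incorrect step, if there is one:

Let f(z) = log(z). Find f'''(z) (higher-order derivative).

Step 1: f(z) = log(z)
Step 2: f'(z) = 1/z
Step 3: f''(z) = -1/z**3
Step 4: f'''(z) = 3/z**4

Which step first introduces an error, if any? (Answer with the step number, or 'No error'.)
Step 3

Step 3 is incorrect due to a wrong exponent.
The step shows: -1/z**3
The correct value should be: -1/z**2

Explanation: The exponent -2 on z was incorrectly written as -3: the term -1/z**2 was incorrectly written as -1/z**3
The later steps are derived from this incorrect expression, so the error originates in Step 3.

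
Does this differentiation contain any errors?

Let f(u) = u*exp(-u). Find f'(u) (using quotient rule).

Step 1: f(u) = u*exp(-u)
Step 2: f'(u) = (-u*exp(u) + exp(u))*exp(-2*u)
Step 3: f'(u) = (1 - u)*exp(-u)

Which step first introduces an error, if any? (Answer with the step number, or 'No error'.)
No error

All steps in this derivation are correct.
The final answer f'(u) = (1 - u)*exp(-u) is valid.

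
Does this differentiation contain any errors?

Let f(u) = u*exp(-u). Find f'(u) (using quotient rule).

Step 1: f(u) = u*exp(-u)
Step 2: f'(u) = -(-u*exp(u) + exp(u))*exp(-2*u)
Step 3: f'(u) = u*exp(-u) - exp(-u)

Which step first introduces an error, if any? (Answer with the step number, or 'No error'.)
Step 2

Step 2 is incorrect due to a sign flip.
The step shows: -(-u*exp(u) + exp(u))*exp(-2*u)
The correct value should be: (-u*exp(u) + exp(u))*exp(-2*u)

Explanation: The sign of the whole expression was flipped: the term (-u*exp(u) + exp(u))*exp(-2*u) was incorrectly written as -(-u*exp(u) + exp(u))*exp(-2*u)
The later steps are derived from this incorrect expression, so the error originates in Step 2.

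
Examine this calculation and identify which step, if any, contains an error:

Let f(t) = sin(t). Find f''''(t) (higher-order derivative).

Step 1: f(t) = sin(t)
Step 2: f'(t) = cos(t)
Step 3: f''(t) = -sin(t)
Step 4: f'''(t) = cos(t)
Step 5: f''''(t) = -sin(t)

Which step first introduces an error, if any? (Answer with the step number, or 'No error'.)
Step 4

Step 4 is incorrect due to a sign flip.
The step shows: cos(t)
The correct value should be: -cos(t)

Explanation: The sign of the whole expression was flipped: the term -cos(t) was incorrectly written as cos(t)
The later steps are derived from this incorrect expression, so the error originates in Step 4.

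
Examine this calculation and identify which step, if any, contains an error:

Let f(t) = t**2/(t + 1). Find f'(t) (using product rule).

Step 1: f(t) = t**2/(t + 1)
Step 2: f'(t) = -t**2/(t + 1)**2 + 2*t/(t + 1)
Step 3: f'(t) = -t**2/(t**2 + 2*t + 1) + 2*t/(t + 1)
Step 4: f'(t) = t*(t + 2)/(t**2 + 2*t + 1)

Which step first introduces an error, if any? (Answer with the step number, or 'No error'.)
No error

All steps in this derivation are correct.
The final answer f'(t) = t*(t + 2)/(t**2 + 2*t + 1) is valid.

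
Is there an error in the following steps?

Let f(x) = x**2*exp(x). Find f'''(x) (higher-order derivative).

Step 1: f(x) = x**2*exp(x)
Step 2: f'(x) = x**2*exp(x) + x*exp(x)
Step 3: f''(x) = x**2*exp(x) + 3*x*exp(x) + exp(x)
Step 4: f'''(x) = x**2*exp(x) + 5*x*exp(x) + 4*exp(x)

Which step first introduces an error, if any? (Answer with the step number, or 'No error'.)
Step 2

Step 2 is incorrect due to a wrong coefficient.
The step shows: x**2*exp(x) + x*exp(x)
The correct value should be: x**2*exp(x) + 2*x*exp(x)

Explanation: The coefficient 2 was incorrectly written as 1: the term 2*x*exp(x) was incorrectly written as x*exp(x)
The later steps are derived from this incorrect expression, so the error originates in Step 2.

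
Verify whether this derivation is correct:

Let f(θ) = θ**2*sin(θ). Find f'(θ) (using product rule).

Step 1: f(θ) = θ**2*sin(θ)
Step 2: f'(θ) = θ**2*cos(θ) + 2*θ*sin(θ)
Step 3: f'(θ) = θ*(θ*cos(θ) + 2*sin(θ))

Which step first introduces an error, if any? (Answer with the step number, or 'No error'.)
No error

All steps in this derivation are correct.
The final answer f'(θ) = θ*(θ*cos(θ) + 2*sin(θ)) is valid.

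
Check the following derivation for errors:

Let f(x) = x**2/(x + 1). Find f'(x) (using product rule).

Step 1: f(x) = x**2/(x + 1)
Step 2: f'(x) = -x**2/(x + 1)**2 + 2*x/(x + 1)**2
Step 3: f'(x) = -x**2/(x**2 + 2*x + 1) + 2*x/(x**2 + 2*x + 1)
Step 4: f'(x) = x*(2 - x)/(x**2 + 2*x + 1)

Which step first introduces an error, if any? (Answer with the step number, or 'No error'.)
Step 2

Step 2 is incorrect due to a wrong exponent.
The step shows: -x**2/(x + 1)**2 + 2*x/(x + 1)**2
The correct value should be: -x**2/(x + 1)**2 + 2*x/(x + 1)

Explanation: The exponent -1 on x + 1 was incorrectly written as -2: the term 2*x/(x + 1) was incorrectly written as 2*x/(x + 1)**2
The later steps are derived from this incorrect expression, so the error originates in Step 2.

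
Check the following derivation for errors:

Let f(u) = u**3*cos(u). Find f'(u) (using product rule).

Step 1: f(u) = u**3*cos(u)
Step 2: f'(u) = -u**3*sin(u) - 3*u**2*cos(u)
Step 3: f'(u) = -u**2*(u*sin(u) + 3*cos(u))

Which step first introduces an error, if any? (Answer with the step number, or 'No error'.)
Step 2

Step 2 is incorrect due to a sign flip.
The step shows: -u**3*sin(u) - 3*u**2*cos(u)
The correct value should be: -u**3*sin(u) + 3*u**2*cos(u)

Explanation: The sign of one term was flipped: the term 3*u**2*cos(u) was incorrectly written as -3*u**2*cos(u)
The later steps are derived from this incorrect expression, so the error originates in Step 2.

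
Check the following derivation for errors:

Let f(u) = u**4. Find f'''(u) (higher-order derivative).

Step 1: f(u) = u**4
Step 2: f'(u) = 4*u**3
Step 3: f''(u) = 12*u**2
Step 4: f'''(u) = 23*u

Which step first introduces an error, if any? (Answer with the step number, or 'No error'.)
Step 4

Step 4 is incorrect due to a wrong coefficient.
The step shows: 23*u
The correct value should be: 24*u

Explanation: The coefficient 24 was incorrectly written as 23: the term 24*u was incorrectly written as 23*u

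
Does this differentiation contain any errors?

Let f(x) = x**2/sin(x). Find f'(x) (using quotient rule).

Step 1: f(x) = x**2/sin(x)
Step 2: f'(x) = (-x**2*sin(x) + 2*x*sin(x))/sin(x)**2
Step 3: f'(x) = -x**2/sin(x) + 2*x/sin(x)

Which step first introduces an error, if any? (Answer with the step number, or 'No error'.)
Step 2

Step 2 is incorrect due to a wrong trig function.
The step shows: (-x**2*sin(x) + 2*x*sin(x))/sin(x)**2
The correct value should be: (-x**2*cos(x) + 2*x*sin(x))/sin(x)**2

Explanation: cos(x) was incorrectly written as sin(x): the term (-x**2*cos(x) + 2*x*sin(x))/sin(x)**2 was incorrectly written as (-x**2*sin(x) + 2*x*sin(x))/sin(x)**2
The later steps are derived from this incorrect expression, so the error originates in Step 2.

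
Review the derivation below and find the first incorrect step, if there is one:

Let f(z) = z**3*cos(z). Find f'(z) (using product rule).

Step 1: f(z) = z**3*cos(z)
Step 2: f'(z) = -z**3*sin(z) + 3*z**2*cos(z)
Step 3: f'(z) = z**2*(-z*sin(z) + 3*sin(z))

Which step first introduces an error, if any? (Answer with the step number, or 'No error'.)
Step 3

Step 3 is incorrect due to a wrong trig function.
The step shows: z**2*(-z*sin(z) + 3*sin(z))
The correct value should be: z**2*(-z*sin(z) + 3*cos(z))

Explanation: cos(z) was incorrectly written as sin(z): the term z**2*(-z*sin(z) + 3*cos(z)) was incorrectly written as z**2*(-z*sin(z) + 3*sin(z))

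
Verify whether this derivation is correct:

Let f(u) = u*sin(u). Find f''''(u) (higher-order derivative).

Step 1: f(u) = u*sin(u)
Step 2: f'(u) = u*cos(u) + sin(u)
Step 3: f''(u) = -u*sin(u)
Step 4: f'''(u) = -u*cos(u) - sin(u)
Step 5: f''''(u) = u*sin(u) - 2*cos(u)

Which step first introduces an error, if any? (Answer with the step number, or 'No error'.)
Step 3

Step 3 is incorrect due to a dropped term.
The step shows: -u*sin(u)
The correct value should be: -u*sin(u) + 2*cos(u)

Explanation: A term was dropped: the term 2*cos(u) was incorrectly omitted
The later steps are derived from this incorrect expression, so the error originates in Step 3.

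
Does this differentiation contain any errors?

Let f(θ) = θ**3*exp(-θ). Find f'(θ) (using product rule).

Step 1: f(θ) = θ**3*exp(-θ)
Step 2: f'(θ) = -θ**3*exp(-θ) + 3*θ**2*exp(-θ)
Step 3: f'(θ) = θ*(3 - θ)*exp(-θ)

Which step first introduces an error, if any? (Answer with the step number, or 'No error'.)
Step 3

Step 3 is incorrect due to a wrong exponent.
The step shows: θ*(3 - θ)*exp(-θ)
The correct value should be: θ**2*(3 - θ)*exp(-θ)

Explanation: The exponent 2 on θ was incorrectly written as 1: the term θ**2*(3 - θ)*exp(-θ) was incorrectly written as θ*(3 - θ)*exp(-θ)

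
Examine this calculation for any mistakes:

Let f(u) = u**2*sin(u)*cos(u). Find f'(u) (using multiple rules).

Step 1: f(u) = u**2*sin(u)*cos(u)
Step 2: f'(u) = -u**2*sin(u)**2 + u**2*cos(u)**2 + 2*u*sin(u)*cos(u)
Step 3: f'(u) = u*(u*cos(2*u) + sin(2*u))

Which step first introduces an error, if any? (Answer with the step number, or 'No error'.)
No error

All steps in this derivation are correct.
The final answer f'(u) = u*(u*cos(2*u) + sin(2*u)) is valid.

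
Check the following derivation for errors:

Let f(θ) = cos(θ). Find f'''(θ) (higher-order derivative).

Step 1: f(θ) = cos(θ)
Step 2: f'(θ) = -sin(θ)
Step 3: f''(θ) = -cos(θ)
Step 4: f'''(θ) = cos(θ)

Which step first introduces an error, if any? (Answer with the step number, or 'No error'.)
Step 4

Step 4 is incorrect due to a wrong trig function.
The step shows: cos(θ)
The correct value should be: sin(θ)

Explanation: sin(θ) was incorrectly written as cos(θ): the term sin(θ) was incorrectly written as cos(θ)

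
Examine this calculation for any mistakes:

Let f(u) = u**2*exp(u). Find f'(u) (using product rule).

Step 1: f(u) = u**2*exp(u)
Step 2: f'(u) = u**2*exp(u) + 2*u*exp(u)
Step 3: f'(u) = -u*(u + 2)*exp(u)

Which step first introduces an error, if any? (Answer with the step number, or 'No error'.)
Step 3

Step 3 is incorrect due to a sign flip.
The step shows: -u*(u + 2)*exp(u)
The correct value should be: u*(u + 2)*exp(u)

Explanation: The sign of the whole expression was flipped: the term u*(u + 2)*exp(u) was incorrectly written as -u*(u + 2)*exp(u)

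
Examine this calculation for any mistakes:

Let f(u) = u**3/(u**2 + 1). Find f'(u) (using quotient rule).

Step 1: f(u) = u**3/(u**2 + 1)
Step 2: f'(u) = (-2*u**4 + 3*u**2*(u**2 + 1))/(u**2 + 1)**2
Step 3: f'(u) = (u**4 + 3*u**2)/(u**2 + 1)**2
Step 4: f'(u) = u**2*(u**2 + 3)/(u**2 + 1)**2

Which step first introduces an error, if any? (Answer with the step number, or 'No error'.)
No error

All steps in this derivation are correct.
The final answer f'(u) = u**2*(u**2 + 3)/(u**2 + 1)**2 is valid.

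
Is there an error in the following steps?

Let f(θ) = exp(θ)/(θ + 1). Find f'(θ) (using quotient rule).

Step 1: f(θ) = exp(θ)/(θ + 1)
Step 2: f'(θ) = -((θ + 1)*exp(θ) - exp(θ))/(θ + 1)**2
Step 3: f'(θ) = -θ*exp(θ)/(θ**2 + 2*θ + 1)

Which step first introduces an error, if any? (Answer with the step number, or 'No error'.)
Step 2

Step 2 is incorrect due to a sign flip.
The step shows: -((θ + 1)*exp(θ) - exp(θ))/(θ + 1)**2
The correct value should be: ((θ + 1)*exp(θ) - exp(θ))/(θ + 1)**2

Explanation: The sign of the whole expression was flipped: the term ((θ + 1)*exp(θ) - exp(θ))/(θ + 1)**2 was incorrectly written as -((θ + 1)*exp(θ) - exp(θ))/(θ + 1)**2
The later steps are derived from this incorrect expression, so the error originates in Step 2.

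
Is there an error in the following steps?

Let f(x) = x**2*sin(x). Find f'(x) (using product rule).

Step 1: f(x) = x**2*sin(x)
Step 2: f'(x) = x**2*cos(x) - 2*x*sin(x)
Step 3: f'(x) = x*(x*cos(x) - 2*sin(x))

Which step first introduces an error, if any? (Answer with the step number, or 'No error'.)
Step 2

Step 2 is incorrect due to a sign flip.
The step shows: x**2*cos(x) - 2*x*sin(x)
The correct value should be: x**2*cos(x) + 2*x*sin(x)

Explanation: The sign of one term was flipped: the term 2*x*sin(x) was incorrectly written as -2*x*sin(x)
The later steps are derived from this incorrect expression, so the error originates in Step 2.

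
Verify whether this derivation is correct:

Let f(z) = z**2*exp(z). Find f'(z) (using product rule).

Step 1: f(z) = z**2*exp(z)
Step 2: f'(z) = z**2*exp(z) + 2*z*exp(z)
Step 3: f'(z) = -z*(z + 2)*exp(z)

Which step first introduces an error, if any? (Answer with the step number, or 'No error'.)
Step 3

Step 3 is incorrect due to a sign flip.
The step shows: -z*(z + 2)*exp(z)
The correct value should be: z*(z + 2)*exp(z)

Explanation: The sign of the whole expression was flipped: the term z*(z + 2)*exp(z) was incorrectly written as -z*(z + 2)*exp(z)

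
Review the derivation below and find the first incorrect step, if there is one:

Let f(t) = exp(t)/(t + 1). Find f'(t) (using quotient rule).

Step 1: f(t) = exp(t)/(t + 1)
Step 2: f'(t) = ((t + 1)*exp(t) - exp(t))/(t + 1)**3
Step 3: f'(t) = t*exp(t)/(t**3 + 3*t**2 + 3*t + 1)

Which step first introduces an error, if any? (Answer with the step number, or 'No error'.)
Step 2

Step 2 is incorrect due to a wrong exponent.
The step shows: ((t + 1)*exp(t) - exp(t))/(t + 1)**3
The correct value should be: ((t + 1)*exp(t) - exp(t))/(t + 1)**2

Explanation: The exponent -2 on t + 1 was incorrectly written as -3: the term ((t + 1)*exp(t) - exp(t))/(t + 1)**2 was incorrectly written as ((t + 1)*exp(t) - exp(t))/(t + 1)**3
The later steps are derived from this incorrect expression, so the error originates in Step 2.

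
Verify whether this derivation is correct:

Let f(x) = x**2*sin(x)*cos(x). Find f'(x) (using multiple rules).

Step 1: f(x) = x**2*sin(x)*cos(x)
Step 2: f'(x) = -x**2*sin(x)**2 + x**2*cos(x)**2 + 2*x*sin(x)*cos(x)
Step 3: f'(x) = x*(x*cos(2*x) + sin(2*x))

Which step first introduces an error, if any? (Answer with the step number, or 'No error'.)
No error

All steps in this derivation are correct.
The final answer f'(x) = x*(x*cos(2*x) + sin(2*x)) is valid.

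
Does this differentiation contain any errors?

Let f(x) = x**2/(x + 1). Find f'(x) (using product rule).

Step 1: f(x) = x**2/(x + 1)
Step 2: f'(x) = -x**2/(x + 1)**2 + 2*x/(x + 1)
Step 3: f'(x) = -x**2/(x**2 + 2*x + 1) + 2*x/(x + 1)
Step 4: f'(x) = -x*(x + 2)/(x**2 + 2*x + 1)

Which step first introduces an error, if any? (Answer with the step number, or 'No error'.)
Step 4

Step 4 is incorrect due to a sign flip.
The step shows: -x*(x + 2)/(x**2 + 2*x + 1)
The correct value should be: x*(x + 2)/(x**2 + 2*x + 1)

Explanation: The sign of the whole expression was flipped: the term x*(x + 2)/(x**2 + 2*x + 1) was incorrectly written as -x*(x + 2)/(x**2 + 2*x + 1)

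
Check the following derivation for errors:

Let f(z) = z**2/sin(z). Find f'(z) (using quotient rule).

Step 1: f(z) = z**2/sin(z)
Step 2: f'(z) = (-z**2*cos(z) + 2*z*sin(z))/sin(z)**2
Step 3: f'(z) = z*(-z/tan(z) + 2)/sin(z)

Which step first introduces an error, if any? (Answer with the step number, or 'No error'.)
No error

All steps in this derivation are correct.
The final answer f'(z) = z*(-z/tan(z) + 2)/sin(z) is valid.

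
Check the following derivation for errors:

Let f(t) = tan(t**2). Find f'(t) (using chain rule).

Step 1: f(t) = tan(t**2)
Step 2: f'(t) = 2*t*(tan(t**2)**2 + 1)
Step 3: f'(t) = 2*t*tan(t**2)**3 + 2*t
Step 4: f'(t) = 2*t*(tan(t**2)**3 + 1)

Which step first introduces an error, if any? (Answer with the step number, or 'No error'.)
Step 3

Step 3 is incorrect due to a wrong exponent.
The step shows: 2*t*tan(t**2)**3 + 2*t
The correct value should be: 2*t*tan(t**2)**2 + 2*t

Explanation: The exponent 2 on tan(t**2) was incorrectly written as 3: the term 2*t*tan(t**2)**2 was incorrectly written as 2*t*tan(t**2)**3
The later steps are derived from this incorrect expression, so the error originates in Step 3.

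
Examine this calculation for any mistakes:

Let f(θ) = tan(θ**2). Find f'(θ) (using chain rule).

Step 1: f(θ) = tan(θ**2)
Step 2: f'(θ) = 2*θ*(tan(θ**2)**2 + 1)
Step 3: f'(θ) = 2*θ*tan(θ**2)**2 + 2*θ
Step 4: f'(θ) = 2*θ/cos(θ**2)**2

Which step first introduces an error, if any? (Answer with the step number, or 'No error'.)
No error

All steps in this derivation are correct.
The final answer f'(θ) = 2*θ/cos(θ**2)**2 is valid.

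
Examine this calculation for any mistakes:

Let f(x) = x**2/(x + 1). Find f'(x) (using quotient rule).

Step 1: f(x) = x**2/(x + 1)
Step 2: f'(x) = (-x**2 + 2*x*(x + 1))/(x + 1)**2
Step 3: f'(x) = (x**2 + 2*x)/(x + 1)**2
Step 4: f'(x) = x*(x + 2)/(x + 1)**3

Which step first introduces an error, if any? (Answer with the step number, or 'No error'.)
Step 4

Step 4 is incorrect due to a wrong exponent.
The step shows: x*(x + 2)/(x + 1)**3
The correct value should be: x*(x + 2)/(x + 1)**2

Explanation: The exponent -2 on x + 1 was incorrectly written as -3: the term x*(x + 2)/(x + 1)**2 was incorrectly written as x*(x + 2)/(x + 1)**3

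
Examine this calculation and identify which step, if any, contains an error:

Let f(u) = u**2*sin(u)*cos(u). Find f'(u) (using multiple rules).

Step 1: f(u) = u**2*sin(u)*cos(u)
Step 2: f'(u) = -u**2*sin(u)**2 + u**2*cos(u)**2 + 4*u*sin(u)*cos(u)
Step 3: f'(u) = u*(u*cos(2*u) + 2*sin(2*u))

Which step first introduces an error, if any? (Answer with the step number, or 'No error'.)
Step 2

Step 2 is incorrect due to a wrong coefficient.
The step shows: -u**2*sin(u)**2 + u**2*cos(u)**2 + 4*u*sin(u)*cos(u)
The correct value should be: -u**2*sin(u)**2 + u**2*cos(u)**2 + 2*u*sin(u)*cos(u)

Explanation: The coefficient 2 was incorrectly written as 4: the term 2*u*sin(u)*cos(u) was incorrectly written as 4*u*sin(u)*cos(u)
The later steps are derived from this incorrect expression, so the error originates in Step 2.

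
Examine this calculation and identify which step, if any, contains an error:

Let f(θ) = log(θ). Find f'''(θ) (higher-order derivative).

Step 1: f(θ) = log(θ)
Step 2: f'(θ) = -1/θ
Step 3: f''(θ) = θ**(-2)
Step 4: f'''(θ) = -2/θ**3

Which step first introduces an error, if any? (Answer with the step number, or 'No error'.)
Step 2

Step 2 is incorrect due to a sign flip.
The step shows: -1/θ
The correct value should be: 1/θ

Explanation: The sign of the whole expression was flipped: the term 1/θ was incorrectly written as -1/θ
The later steps are derived from this incorrect expression, so the error originates in Step 2.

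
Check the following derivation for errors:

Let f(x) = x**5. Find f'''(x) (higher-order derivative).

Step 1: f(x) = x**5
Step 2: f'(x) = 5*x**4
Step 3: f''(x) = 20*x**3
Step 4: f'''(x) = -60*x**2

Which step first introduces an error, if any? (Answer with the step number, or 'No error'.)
Step 4

Step 4 is incorrect due to a sign flip.
The step shows: -60*x**2
The correct value should be: 60*x**2

Explanation: The sign of the whole expression was flipped: the term 60*x**2 was incorrectly written as -60*x**2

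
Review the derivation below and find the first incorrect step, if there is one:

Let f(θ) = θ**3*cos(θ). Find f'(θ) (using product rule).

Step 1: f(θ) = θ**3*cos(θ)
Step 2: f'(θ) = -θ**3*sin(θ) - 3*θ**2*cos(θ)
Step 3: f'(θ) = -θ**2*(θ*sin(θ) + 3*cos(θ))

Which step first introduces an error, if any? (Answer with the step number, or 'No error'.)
Step 2

Step 2 is incorrect due to a sign flip.
The step shows: -θ**3*sin(θ) - 3*θ**2*cos(θ)
The correct value should be: -θ**3*sin(θ) + 3*θ**2*cos(θ)

Explanation: The sign of one term was flipped: the term 3*θ**2*cos(θ) was incorrectly written as -3*θ**2*cos(θ)
The later steps are derived from this incorrect expression, so the error originates in Step 2.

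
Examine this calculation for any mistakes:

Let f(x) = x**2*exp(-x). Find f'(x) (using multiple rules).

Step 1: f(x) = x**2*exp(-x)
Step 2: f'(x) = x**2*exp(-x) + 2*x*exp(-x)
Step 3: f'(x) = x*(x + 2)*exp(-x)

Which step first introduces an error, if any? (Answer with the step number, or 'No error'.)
Step 2

Step 2 is incorrect due to a sign flip.
The step shows: x**2*exp(-x) + 2*x*exp(-x)
The correct value should be: -x**2*exp(-x) + 2*x*exp(-x)

Explanation: The sign of one term was flipped: the term -x**2*exp(-x) was incorrectly written as x**2*exp(-x)
The later steps are derived from this incorrect expression, so the error originates in Step 2.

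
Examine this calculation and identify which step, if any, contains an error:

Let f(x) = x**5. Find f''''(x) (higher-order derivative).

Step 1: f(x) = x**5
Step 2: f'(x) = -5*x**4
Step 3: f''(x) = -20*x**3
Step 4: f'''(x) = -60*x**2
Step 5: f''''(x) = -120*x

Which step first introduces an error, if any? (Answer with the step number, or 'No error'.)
Step 2

Step 2 is incorrect due to a sign flip.
The step shows: -5*x**4
The correct value should be: 5*x**4

Explanation: The sign of the whole expression was flipped: the term 5*x**4 was incorrectly written as -5*x**4
The later steps are derived from this incorrect expression, so the error originates in Step 2.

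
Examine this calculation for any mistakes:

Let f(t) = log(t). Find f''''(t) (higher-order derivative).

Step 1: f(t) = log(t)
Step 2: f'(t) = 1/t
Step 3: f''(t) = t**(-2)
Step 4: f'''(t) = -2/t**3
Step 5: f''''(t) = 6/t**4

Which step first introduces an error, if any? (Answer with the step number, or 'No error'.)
Step 3

Step 3 is incorrect due to a sign flip.
The step shows: t**(-2)
The correct value should be: -1/t**2

Explanation: The sign of the whole expression was flipped: the term -1/t**2 was incorrectly written as t**(-2)
The later steps are derived from this incorrect expression, so the error originates in Step 3.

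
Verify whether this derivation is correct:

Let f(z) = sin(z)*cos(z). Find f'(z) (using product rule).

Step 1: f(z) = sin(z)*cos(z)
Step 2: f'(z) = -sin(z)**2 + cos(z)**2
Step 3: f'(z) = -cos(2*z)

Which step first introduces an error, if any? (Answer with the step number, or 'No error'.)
Step 3

Step 3 is incorrect due to a sign flip.
The step shows: -cos(2*z)
The correct value should be: cos(2*z)

Explanation: The sign of the whole expression was flipped: the term cos(2*z) was incorrectly written as -cos(2*z)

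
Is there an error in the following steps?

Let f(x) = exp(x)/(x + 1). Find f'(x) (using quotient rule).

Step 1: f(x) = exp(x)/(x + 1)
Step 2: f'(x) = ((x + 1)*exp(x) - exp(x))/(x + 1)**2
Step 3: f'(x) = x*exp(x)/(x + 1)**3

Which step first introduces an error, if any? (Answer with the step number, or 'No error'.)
Step 3

Step 3 is incorrect due to a wrong exponent.
The step shows: x*exp(x)/(x + 1)**3
The correct value should be: x*exp(x)/(x + 1)**2

Explanation: The exponent -2 on x + 1 was incorrectly written as -3: the term x*exp(x)/(x + 1)**2 was incorrectly written as x*exp(x)/(x + 1)**3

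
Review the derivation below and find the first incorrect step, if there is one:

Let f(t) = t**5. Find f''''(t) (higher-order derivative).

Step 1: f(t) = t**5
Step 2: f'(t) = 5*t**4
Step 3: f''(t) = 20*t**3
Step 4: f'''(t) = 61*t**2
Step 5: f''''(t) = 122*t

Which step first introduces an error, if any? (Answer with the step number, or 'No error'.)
Step 4

Step 4 is incorrect due to a wrong coefficient.
The step shows: 61*t**2
The correct value should be: 60*t**2

Explanation: The coefficient 60 was incorrectly written as 61: the term 60*t**2 was incorrectly written as 61*t**2
The later steps are derived from this incorrect expression, so the error originates in Step 4.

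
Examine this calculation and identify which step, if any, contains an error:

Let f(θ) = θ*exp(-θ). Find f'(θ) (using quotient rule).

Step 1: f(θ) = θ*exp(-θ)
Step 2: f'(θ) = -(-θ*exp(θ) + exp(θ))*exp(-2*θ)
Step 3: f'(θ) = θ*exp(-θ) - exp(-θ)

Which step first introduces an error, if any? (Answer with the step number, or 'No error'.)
Step 2

Step 2 is incorrect due to a sign flip.
The step shows: -(-θ*exp(θ) + exp(θ))*exp(-2*θ)
The correct value should be: (-θ*exp(θ) + exp(θ))*exp(-2*θ)

Explanation: The sign of the whole expression was flipped: the term (-θ*exp(θ) + exp(θ))*exp(-2*θ) was incorrectly written as -(-θ*exp(θ) + exp(θ))*exp(-2*θ)
The later steps are derived from this incorrect expression, so the error originates in Step 2.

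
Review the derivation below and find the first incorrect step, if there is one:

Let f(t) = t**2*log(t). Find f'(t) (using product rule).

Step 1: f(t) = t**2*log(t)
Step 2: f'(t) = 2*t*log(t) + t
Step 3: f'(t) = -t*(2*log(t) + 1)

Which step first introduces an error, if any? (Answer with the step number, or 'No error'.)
Step 3

Step 3 is incorrect due to a sign flip.
The step shows: -t*(2*log(t) + 1)
The correct value should be: t*(2*log(t) + 1)

Explanation: The sign of the whole expression was flipped: the term t*(2*log(t) + 1) was incorrectly written as -t*(2*log(t) + 1)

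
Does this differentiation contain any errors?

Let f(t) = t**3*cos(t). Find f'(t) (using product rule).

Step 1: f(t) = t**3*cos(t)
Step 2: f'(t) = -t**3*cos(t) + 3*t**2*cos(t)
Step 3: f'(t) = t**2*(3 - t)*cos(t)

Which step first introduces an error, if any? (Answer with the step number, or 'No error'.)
Step 2

Step 2 is incorrect due to a wrong trig function.
The step shows: -t**3*cos(t) + 3*t**2*cos(t)
The correct value should be: -t**3*sin(t) + 3*t**2*cos(t)

Explanation: sin(t) was incorrectly written as cos(t): the term -t**3*sin(t) was incorrectly written as -t**3*cos(t)
The later steps are derived from this incorrect expression, so the error originates in Step 2.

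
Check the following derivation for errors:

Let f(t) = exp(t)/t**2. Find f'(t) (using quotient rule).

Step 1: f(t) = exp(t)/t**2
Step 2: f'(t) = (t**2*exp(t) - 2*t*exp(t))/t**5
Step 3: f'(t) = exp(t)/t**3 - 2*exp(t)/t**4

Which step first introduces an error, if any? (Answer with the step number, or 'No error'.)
Step 2

Step 2 is incorrect due to a wrong exponent.
The step shows: (t**2*exp(t) - 2*t*exp(t))/t**5
The correct value should be: (t**2*exp(t) - 2*t*exp(t))/t**4

Explanation: The exponent -4 on t was incorrectly written as -5: the term (t**2*exp(t) - 2*t*exp(t))/t**4 was incorrectly written as (t**2*exp(t) - 2*t*exp(t))/t**5
The later steps are derived from this incorrect expression, so the error originates in Step 2.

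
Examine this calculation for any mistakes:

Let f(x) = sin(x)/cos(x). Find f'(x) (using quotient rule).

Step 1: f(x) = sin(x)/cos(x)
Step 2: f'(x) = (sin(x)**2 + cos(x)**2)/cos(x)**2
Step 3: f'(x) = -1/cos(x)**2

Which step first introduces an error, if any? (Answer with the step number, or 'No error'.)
Step 3

Step 3 is incorrect due to a sign flip.
The step shows: -1/cos(x)**2
The correct value should be: cos(x)**(-2)

Explanation: The sign of the whole expression was flipped: the term cos(x)**(-2) was incorrectly written as -1/cos(x)**2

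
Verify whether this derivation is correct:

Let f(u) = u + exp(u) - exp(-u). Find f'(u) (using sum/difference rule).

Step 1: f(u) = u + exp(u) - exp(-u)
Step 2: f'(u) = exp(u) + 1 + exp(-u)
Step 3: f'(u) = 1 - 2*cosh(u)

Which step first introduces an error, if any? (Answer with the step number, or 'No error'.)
Step 3

Step 3 is incorrect due to a sign flip.
The step shows: 1 - 2*cosh(u)
The correct value should be: 2*cosh(u) + 1

Explanation: The sign of one term was flipped: the term 2*cosh(u) was incorrectly written as -2*cosh(u)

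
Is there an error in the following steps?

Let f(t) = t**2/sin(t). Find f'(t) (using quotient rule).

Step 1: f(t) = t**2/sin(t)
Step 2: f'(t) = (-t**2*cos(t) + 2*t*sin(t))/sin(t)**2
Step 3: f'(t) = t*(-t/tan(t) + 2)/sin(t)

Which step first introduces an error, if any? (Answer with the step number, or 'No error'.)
No error

All steps in this derivation are correct.
The final answer f'(t) = t*(-t/tan(t) + 2)/sin(t) is valid.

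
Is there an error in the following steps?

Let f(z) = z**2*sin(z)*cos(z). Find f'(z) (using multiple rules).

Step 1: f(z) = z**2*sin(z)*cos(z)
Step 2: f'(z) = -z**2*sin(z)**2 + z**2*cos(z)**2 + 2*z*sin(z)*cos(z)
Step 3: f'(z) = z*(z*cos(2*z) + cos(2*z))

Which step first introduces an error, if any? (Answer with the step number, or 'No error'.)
Step 3

Step 3 is incorrect due to a wrong trig function.
The step shows: z*(z*cos(2*z) + cos(2*z))
The correct value should be: z*(z*cos(2*z) + sin(2*z))

Explanation: sin(2*z) was incorrectly written as cos(2*z): the term z*(z*cos(2*z) + sin(2*z)) was incorrectly written as z*(z*cos(2*z) + cos(2*z))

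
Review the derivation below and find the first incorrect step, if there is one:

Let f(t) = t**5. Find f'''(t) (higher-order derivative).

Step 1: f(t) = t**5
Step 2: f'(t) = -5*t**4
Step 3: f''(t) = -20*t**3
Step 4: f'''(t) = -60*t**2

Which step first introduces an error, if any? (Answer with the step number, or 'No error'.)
Step 2

Step 2 is incorrect due to a sign flip.
The step shows: -5*t**4
The correct value should be: 5*t**4

Explanation: The sign of the whole expression was flipped: the term 5*t**4 was incorrectly written as -5*t**4
The later steps are derived from this incorrect expression, so the error originates in Step 2.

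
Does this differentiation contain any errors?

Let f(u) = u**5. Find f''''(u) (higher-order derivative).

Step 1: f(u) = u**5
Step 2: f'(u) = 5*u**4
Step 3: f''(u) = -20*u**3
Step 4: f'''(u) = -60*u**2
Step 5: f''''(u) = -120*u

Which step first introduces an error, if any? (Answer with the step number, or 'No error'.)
Step 3

Step 3 is incorrect due to a sign flip.
The step shows: -20*u**3
The correct value should be: 20*u**3

Explanation: The sign of the whole expression was flipped: the term 20*u**3 was incorrectly written as -20*u**3
The later steps are derived from this incorrect expression, so the error originates in Step 3.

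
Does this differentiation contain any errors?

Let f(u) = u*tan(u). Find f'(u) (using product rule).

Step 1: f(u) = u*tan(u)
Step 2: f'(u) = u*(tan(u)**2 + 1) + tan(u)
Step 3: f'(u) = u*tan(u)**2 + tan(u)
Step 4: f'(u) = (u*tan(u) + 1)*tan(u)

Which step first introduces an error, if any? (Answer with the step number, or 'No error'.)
Step 3

Step 3 is incorrect due to a dropped term.
The step shows: u*tan(u)**2 + tan(u)
The correct value should be: u*tan(u)**2 + u + tan(u)

Explanation: A term was dropped: the term u was incorrectly omitted
The later steps are derived from this incorrect expression, so the error originates in Step 3.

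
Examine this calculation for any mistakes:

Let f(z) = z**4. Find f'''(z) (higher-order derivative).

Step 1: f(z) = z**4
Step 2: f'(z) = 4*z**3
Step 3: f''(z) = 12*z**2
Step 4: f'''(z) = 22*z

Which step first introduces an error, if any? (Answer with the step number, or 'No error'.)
Step 4

Step 4 is incorrect due to a wrong coefficient.
The step shows: 22*z
The correct value should be: 24*z

Explanation: The coefficient 24 was incorrectly written as 22: the term 24*z was incorrectly written as 22*z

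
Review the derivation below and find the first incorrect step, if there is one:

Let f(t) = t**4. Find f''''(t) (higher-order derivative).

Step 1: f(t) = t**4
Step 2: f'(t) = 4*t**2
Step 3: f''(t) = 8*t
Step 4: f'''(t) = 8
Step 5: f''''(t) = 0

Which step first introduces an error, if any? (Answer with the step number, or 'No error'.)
Step 2

Step 2 is incorrect due to a wrong exponent.
The step shows: 4*t**2
The correct value should be: 4*t**3

Explanation: The exponent 3 on t was incorrectly written as 2: the term 4*t**3 was incorrectly written as 4*t**2
The later steps are derived from this incorrect expression, so the error originates in Step 2.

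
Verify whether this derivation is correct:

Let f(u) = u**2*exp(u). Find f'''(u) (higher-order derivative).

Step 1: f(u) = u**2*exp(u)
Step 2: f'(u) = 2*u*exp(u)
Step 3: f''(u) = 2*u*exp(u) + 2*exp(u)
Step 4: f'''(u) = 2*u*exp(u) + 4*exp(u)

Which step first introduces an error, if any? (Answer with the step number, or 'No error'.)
Step 2

Step 2 is incorrect due to a dropped term.
The step shows: 2*u*exp(u)
The correct value should be: u**2*exp(u) + 2*u*exp(u)

Explanation: A term was dropped: the term u**2*exp(u) was incorrectly omitted
The later steps are derived from this incorrect expression, so the error originates in Step 2.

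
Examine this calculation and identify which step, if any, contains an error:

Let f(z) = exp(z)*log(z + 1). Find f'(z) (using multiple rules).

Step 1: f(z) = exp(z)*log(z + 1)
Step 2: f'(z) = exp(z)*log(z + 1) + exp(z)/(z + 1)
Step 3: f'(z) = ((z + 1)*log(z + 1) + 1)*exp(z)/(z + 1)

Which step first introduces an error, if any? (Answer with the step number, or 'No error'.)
No error

All steps in this derivation are correct.
The final answer f'(z) = ((z + 1)*log(z + 1) + 1)*exp(z)/(z + 1) is valid.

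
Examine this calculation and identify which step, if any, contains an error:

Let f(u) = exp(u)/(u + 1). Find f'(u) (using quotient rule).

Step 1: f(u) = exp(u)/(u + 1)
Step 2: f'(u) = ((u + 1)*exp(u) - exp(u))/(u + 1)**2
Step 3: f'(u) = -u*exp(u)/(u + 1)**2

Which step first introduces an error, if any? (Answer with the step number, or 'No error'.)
Step 3

Step 3 is incorrect due to a sign flip.
The step shows: -u*exp(u)/(u + 1)**2
The correct value should be: u*exp(u)/(u + 1)**2

Explanation: The sign of the whole expression was flipped: the term u*exp(u)/(u + 1)**2 was incorrectly written as -u*exp(u)/(u + 1)**2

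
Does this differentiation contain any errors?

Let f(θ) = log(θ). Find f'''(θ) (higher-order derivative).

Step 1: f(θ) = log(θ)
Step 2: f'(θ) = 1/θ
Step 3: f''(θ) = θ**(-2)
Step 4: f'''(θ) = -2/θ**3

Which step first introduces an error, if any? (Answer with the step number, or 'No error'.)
Step 3

Step 3 is incorrect due to a sign flip.
The step shows: θ**(-2)
The correct value should be: -1/θ**2

Explanation: The sign of the whole expression was flipped: the term -1/θ**2 was incorrectly written as θ**(-2)
The later steps are derived from this incorrect expression, so the error originates in Step 3.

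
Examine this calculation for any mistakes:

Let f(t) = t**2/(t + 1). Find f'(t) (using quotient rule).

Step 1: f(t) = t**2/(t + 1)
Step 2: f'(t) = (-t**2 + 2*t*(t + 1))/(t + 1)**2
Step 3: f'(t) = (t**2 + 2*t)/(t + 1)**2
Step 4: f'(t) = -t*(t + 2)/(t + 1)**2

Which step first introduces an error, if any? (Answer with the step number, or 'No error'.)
Step 4

Step 4 is incorrect due to a sign flip.
The step shows: -t*(t + 2)/(t + 1)**2
The correct value should be: t*(t + 2)/(t + 1)**2

Explanation: The sign of the whole expression was flipped: the term t*(t + 2)/(t + 1)**2 was incorrectly written as -t*(t + 2)/(t + 1)**2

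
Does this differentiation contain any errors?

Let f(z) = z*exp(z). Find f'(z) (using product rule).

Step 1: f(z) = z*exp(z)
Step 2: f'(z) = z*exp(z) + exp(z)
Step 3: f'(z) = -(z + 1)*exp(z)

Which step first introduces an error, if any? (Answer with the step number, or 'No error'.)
Step 3

Step 3 is incorrect due to a sign flip.
The step shows: -(z + 1)*exp(z)
The correct value should be: (z + 1)*exp(z)

Explanation: The sign of the whole expression was flipped: the term (z + 1)*exp(z) was incorrectly written as -(z + 1)*exp(z)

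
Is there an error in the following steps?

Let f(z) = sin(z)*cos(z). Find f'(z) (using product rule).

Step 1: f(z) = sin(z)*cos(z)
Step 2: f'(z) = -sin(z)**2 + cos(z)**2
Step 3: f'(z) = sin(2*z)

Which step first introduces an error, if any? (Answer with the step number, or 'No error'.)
Step 3

Step 3 is incorrect due to a wrong trig function.
The step shows: sin(2*z)
The correct value should be: cos(2*z)

Explanation: cos(2*z) was incorrectly written as sin(2*z): the term cos(2*z) was incorrectly written as sin(2*z)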